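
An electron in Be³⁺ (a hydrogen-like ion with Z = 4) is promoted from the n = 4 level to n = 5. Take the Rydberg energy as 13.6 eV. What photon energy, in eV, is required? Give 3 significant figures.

4.90 eV

The Bohr energies scale as Z², so for Z = 4: E_n = −217.6/n² eV.
E_5 = −217.6/25 = −8.704 eV and E_4 = −217.6/16 = −13.60 eV.
The photon energy is |E_5 − E_4| = 4.90 eV.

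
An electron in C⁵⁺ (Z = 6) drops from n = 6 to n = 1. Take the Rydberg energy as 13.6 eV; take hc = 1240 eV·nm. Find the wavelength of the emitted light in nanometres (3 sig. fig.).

2.61 nm

For Z = 6 the level energies scale as Z², so the effective Rydberg energy is 13.6 × 36 = 489.6 eV.
ΔE = 489.6 × (1/1² − 1/6²) = 489.6 × 0.9722 = 476.0 eV.
λ = hc/ΔE = 1240 / 476.0 = 2.61 nm.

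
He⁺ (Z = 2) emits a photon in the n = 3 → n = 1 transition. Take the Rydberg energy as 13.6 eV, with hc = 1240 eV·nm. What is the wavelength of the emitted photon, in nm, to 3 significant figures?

For Z = 2 the level energies scale as Z², so the effective Rydberg energy is 13.6 × 4 = 54.40 eV.
ΔE = 54.40 × (1/1² − 1/3²) = 54.40 × 0.8889 = 48.36 eV.
λ = hc/ΔE = 1240 / 48.36 = 25.6 nm.

25.6 nm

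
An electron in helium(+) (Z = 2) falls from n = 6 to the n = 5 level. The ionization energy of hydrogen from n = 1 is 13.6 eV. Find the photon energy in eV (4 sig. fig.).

0.6649 eV

The Bohr energies scale as Z², so for Z = 2: E_n = −54.40/n² eV.
E_6 = −54.40/36 = −1.511 eV and E_5 = −54.40/25 = −2.176 eV.
The photon energy is |E_6 − E_5| = 0.6649 eV.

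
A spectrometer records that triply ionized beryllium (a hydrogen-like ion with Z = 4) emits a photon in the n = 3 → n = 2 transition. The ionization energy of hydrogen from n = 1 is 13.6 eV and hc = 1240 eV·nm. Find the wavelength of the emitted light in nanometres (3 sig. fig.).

For Z = 4 the level energies scale as Z², so the effective Rydberg energy is 13.6 × 16 = 217.6 eV.
ΔE = 217.6 × (1/2² − 1/3²) = 217.6 × 0.1389 = 30.22 eV.
λ = hc/ΔE = 1240 / 30.22 = 41.0 nm.

41.0 nm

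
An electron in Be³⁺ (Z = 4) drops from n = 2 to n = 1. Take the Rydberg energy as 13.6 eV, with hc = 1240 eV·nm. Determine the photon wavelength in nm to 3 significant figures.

For Z = 4 the level energies scale as Z², so the effective Rydberg energy is 13.6 × 16 = 217.6 eV.
ΔE = 217.6 × (1/1² − 1/2²) = 217.6 × 0.7500 = 163.2 eV.
λ = hc/ΔE = 1240 / 163.2 = 7.60 nm.

7.60 nm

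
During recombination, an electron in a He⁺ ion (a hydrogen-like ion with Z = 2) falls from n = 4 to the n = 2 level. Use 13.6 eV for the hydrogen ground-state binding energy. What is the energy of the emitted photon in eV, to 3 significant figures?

The Bohr energies scale as Z², so for Z = 2: E_n = −54.40/n² eV.
E_4 = −54.40/16 = −3.400 eV and E_2 = −54.40/4 = −13.60 eV.
The photon energy is |E_4 − E_2| = 10.2 eV.

10.2 eV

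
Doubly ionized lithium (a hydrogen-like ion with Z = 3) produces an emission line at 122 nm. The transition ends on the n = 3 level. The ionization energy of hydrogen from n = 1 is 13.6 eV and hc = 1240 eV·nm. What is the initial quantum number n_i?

The photon energy is ΔE = hc/λ = 1240 / 122 = 10.16 eV.
With Z = 3, ΔE = 122.4 × (1/n_f² − 1/n_i²), so 1/n_f² − 1/n_i² = 0.08304.
With n_f = 3: 1/n_i² = 1/9 − 0.08304 = 0.02807, so n_i ≈ 5.97.

n_i = 6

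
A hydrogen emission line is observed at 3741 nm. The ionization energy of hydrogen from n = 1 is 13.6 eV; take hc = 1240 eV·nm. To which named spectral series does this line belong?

ΔE = 1240/3741 = 0.3315 eV.
This matches 13.6 × (1/5² − 1/8²), so n_f = 5: the Pfund series.

Pfund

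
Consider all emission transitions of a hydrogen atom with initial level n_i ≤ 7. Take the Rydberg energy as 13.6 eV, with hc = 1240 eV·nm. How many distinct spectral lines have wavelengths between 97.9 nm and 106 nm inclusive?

1

Enumerate all n_i → n_f pairs with 1 ≤ n_f < n_i ≤ 7 and compute λ = 1240 / [13.6·1·(1/n_f² − 1/n_i²)].
Lines falling in [97.9, 106] nm: 3→1 (102.6 nm).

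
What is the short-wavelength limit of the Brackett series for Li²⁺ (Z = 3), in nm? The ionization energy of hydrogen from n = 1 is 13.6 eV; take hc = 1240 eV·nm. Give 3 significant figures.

162 nm

The Brackett series has lower level n_f = 4; the series limit corresponds to n_i → ∞.
ΔE_max = 13.6 × 9 / 4² = 7.650 eV.
λ_min = 1240 / 7.650 = 162 nm.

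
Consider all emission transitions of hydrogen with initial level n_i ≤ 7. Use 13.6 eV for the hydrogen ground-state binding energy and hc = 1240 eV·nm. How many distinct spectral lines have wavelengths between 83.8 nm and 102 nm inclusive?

4

Enumerate all n_i → n_f pairs with 1 ≤ n_f < n_i ≤ 7 and compute λ = 1240 / [13.6·1·(1/n_f² − 1/n_i²)].
Lines falling in [83.8, 102] nm: 7→1 (93.08 nm), 6→1 (93.78 nm), 5→1 (94.98 nm), 4→1 (97.25 nm).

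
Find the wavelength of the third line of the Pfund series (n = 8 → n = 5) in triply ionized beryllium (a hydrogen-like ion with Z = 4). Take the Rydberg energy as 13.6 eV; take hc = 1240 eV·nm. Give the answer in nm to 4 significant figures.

The Pfund series terminates on n_f = 5; the third line has n_i = 5+3 = 8.
ΔE = 217.6 × (1/5² − 1/8²) = 5.304 eV.
λ = 1240 / 5.304 = 233.8 nm.

233.8 nm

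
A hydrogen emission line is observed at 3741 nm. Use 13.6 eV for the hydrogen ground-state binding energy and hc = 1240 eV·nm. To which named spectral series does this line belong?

Pfund

ΔE = 1240/3741 = 0.3315 eV.
This matches 13.6 × (1/5² − 1/8²), so n_f = 5: the Pfund series.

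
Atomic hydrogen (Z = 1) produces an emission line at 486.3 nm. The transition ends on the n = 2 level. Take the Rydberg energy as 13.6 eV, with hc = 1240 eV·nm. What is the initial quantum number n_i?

n_i = 4

The photon energy is ΔE = hc/λ = 1240 / 486.3 = 2.550 eV.
With Z = 1, ΔE = 13.60 × (1/n_f² − 1/n_i²), so 1/n_f² − 1/n_i² = 0.1875.
With n_f = 2: 1/n_i² = 1/4 − 0.1875 = 0.06251, so n_i ≈ 4.00.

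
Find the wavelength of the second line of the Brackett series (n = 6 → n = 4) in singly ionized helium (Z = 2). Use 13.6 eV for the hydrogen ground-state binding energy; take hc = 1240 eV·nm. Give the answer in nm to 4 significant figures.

656.5 nm

The Brackett series terminates on n_f = 4; the second line has n_i = 4+2 = 6.
ΔE = 54.40 × (1/4² − 1/6²) = 1.889 eV.
λ = 1240 / 1.889 = 656.5 nm.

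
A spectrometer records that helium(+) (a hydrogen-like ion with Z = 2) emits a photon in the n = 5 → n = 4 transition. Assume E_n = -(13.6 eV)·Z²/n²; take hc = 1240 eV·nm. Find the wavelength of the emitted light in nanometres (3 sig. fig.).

1010 nm

For Z = 2 the level energies scale as Z², so the effective Rydberg energy is 13.6 × 4 = 54.40 eV.
ΔE = 54.40 × (1/4² − 1/5²) = 54.40 × 0.02250 = 1.224 eV.
λ = hc/ΔE = 1240 / 1.224 = 1010 nm.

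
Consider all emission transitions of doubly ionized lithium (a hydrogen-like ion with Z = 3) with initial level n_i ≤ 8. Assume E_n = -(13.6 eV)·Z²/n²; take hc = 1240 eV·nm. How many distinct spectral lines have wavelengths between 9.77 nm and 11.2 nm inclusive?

5

Enumerate all n_i → n_f pairs with 1 ≤ n_f < n_i ≤ 8 and compute λ = 1240 / [13.6·9·(1/n_f² − 1/n_i²)].
Lines falling in [9.77, 11.2] nm: 8→1 (10.29 nm), 7→1 (10.34 nm), 6→1 (10.42 nm), 5→1 (10.55 nm), 4→1 (10.81 nm).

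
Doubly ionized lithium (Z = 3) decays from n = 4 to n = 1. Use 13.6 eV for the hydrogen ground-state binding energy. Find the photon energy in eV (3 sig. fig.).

The Bohr energies scale as Z², so for Z = 3: E_n = −122.4/n² eV.
E_4 = −122.4/16 = −7.650 eV and E_1 = −122.4/1 = −122.4 eV.
The photon energy is |E_4 − E_1| = 115 eV.

115 eV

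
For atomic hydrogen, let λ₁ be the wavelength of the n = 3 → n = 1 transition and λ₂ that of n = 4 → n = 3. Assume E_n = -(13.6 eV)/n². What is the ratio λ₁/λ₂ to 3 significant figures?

0.0547

λ ∝ 1/ΔE ∝ 1/(1/n_f² − 1/n_i²), and the Z² and hc factors cancel in the ratio.
λ₁/λ₂ = (1/3² − 1/4²)/(1/1² − 1/3²) = 0.04861/0.8889 = 0.0547.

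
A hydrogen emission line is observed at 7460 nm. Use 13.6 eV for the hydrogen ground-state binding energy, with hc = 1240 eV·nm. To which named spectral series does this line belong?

ΔE = 1240/7460 = 0.1662 eV.
This matches 13.6 × (1/5² − 1/6²), so n_f = 5: the Pfund series.

Pfund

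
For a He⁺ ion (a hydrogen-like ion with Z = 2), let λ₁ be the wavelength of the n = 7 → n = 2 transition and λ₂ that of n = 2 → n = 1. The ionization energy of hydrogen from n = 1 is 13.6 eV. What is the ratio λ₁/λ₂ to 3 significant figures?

3.27

λ ∝ 1/ΔE ∝ 1/(1/n_f² − 1/n_i²), and the Z² and hc factors cancel in the ratio.
λ₁/λ₂ = (1/1² − 1/2²)/(1/2² − 1/7²) = 0.7500/0.2296 = 3.27.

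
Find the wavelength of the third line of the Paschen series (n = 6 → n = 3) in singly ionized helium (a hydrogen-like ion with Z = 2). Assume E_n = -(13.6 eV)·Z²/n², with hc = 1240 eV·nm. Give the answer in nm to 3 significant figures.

274 nm

The Paschen series terminates on n_f = 3; the third line has n_i = 3+3 = 6.
ΔE = 54.40 × (1/3² − 1/6²) = 4.533 eV.
λ = 1240 / 4.533 = 274 nm.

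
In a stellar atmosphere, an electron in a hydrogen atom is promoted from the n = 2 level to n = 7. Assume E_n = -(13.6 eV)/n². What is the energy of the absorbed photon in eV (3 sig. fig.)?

3.12 eV

E_7 = −13.60/49 = −0.2776 eV and E_2 = −13.60/4 = −3.400 eV.
The photon energy is |E_7 − E_2| = 3.12 eV.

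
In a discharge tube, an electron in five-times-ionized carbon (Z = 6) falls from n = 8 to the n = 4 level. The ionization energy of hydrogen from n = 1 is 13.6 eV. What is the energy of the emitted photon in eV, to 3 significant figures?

The Bohr energies scale as Z², so for Z = 6: E_n = −489.6/n² eV.
E_8 = −489.6/64 = −7.650 eV and E_4 = −489.6/16 = −30.60 eV.
The photon energy is |E_8 − E_4| = 23.0 eV.

23.0 eV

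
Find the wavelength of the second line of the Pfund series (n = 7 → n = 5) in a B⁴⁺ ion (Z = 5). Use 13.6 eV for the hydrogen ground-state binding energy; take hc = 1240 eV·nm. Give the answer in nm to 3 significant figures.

The Pfund series terminates on n_f = 5; the second line has n_i = 5+2 = 7.
ΔE = 340.0 × (1/5² − 1/7²) = 6.661 eV.
λ = 1240 / 6.661 = 186 nm.

186 nm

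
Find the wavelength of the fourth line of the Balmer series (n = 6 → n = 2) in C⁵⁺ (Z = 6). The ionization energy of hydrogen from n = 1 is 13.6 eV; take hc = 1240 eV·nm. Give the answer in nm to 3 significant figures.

The Balmer series terminates on n_f = 2; the fourth line has n_i = 2+4 = 6.
ΔE = 489.6 × (1/2² − 1/6²) = 108.8 eV.
λ = 1240 / 108.8 = 11.4 nm.

11.4 nm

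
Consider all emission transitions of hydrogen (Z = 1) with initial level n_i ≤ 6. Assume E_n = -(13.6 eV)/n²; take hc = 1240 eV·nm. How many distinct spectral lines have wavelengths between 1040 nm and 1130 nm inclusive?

Enumerate all n_i → n_f pairs with 1 ≤ n_f < n_i ≤ 6 and compute λ = 1240 / [13.6·1·(1/n_f² − 1/n_i²)].
Lines falling in [1040, 1130] nm: 6→3 (1094 nm).

1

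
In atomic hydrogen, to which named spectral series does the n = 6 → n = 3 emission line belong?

Paschen

The series is set by the lower level: n_f = 3 is the Paschen series.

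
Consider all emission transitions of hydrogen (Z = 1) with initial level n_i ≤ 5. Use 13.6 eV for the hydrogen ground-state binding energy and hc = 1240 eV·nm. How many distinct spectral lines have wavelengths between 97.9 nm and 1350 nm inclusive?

Enumerate all n_i → n_f pairs with 1 ≤ n_f < n_i ≤ 5 and compute λ = 1240 / [13.6·1·(1/n_f² − 1/n_i²)].
Lines falling in [97.9, 1350] nm: 3→1 (102.6 nm), 2→1 (121.6 nm), 5→2 (434.2 nm), 4→2 (486.3 nm), 3→2 (656.5 nm), 5→3 (1282 nm).

6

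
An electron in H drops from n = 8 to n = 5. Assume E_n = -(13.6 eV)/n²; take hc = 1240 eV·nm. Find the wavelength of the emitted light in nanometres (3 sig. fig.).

ΔE = 13.60 × (1/5² − 1/8²) = 13.60 × 0.02438 = 0.3315 eV.
λ = hc/ΔE = 1240 / 0.3315 = 3740 nm.
This line belongs to the Pfund series.

3740 nm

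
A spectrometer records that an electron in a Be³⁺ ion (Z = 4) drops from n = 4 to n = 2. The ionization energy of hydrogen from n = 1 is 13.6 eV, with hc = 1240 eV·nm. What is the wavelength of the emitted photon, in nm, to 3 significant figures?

For Z = 4 the level energies scale as Z², so the effective Rydberg energy is 13.6 × 16 = 217.6 eV.
ΔE = 217.6 × (1/2² − 1/4²) = 217.6 × 0.1875 = 40.80 eV.
λ = hc/ΔE = 1240 / 40.80 = 30.4 nm.

30.4 nm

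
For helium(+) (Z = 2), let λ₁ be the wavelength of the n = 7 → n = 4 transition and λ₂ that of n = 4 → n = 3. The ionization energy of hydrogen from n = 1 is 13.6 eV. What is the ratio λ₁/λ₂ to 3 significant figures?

λ ∝ 1/ΔE ∝ 1/(1/n_f² − 1/n_i²), and the Z² and hc factors cancel in the ratio.
λ₁/λ₂ = (1/3² − 1/4²)/(1/4² − 1/7²) = 0.04861/0.04209 = 1.15.

1.15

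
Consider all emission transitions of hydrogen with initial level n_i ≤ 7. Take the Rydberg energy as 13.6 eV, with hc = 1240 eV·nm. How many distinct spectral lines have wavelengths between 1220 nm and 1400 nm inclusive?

Enumerate all n_i → n_f pairs with 1 ≤ n_f < n_i ≤ 7 and compute λ = 1240 / [13.6·1·(1/n_f² − 1/n_i²)].
Lines falling in [1220, 1400] nm: 5→3 (1282 nm).

1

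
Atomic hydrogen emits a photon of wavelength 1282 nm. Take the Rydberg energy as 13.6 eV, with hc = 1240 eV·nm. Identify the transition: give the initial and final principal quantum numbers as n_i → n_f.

The photon energy is ΔE = hc/λ = 1240 / 1282 = 0.9672 eV.
With Z = 1, ΔE = 13.60 × (1/n_f² − 1/n_i²), so 1/n_f² − 1/n_i² = 0.07112.
Trying n_f = 3 gives 1/n_i² = 0.03999, i.e. n_i ≈ 5; this pair matches.

n_i = 5, n_f = 3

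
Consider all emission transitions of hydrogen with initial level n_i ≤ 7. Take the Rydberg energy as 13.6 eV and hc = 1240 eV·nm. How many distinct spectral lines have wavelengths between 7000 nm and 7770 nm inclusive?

1

Enumerate all n_i → n_f pairs with 1 ≤ n_f < n_i ≤ 7 and compute λ = 1240 / [13.6·1·(1/n_f² − 1/n_i²)].
Lines falling in [7000, 7770] nm: 6→5 (7460 nm).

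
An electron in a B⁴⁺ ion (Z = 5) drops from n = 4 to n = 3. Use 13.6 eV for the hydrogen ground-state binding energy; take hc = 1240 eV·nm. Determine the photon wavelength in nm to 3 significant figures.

75.0 nm

For Z = 5 the level energies scale as Z², so the effective Rydberg energy is 13.6 × 25 = 340.0 eV.
ΔE = 340.0 × (1/3² − 1/4²) = 340.0 × 0.04861 = 16.53 eV.
λ = hc/ΔE = 1240 / 16.53 = 75.0 nm.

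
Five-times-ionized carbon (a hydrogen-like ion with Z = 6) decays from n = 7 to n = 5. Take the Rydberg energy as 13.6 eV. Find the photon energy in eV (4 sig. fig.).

The Bohr energies scale as Z², so for Z = 6: E_n = −489.6/n² eV.
E_7 = −489.6/49 = −9.992 eV and E_5 = −489.6/25 = −19.58 eV.
The photon energy is |E_7 − E_5| = 9.592 eV.

9.592 eV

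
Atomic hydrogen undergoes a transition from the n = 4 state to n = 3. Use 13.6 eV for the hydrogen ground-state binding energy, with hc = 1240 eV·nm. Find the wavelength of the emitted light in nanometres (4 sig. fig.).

ΔE = 13.60 × (1/3² − 1/4²) = 13.60 × 0.04861 = 0.6611 eV.
λ = hc/ΔE = 1240 / 0.6611 = 1876 nm.

1876 nm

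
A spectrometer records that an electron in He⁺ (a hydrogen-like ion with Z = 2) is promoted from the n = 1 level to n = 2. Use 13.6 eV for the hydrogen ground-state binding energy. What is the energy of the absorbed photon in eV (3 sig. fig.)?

The Bohr energies scale as Z², so for Z = 2: E_n = −54.40/n² eV.
E_2 = −54.40/4 = −13.60 eV and E_1 = −54.40/1 = −54.40 eV.
The photon energy is |E_2 − E_1| = 40.8 eV.

40.8 eV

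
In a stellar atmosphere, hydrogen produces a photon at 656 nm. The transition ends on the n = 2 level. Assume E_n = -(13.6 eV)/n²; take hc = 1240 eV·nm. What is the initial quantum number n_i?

n_i = 3

The photon energy is ΔE = hc/λ = 1240 / 656 = 1.890 eV.
With Z = 1, ΔE = 13.60 × (1/n_f² − 1/n_i²), so 1/n_f² − 1/n_i² = 0.1390.
With n_f = 2: 1/n_i² = 1/4 − 0.1390 = 0.1110, so n_i ≈ 3.00.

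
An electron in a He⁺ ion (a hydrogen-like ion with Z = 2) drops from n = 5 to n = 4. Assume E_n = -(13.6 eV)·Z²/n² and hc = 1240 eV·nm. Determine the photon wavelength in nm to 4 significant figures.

1013 nm

For Z = 2 the level energies scale as Z², so the effective Rydberg energy is 13.6 × 4 = 54.40 eV.
ΔE = 54.40 × (1/4² − 1/5²) = 54.40 × 0.02250 = 1.224 eV.
λ = hc/ΔE = 1240 / 1.224 = 1013 nm.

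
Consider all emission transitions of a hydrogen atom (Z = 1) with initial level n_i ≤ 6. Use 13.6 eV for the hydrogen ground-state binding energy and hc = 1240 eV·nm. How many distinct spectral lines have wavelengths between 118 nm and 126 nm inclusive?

Enumerate all n_i → n_f pairs with 1 ≤ n_f < n_i ≤ 6 and compute λ = 1240 / [13.6·1·(1/n_f² − 1/n_i²)].
Lines falling in [118, 126] nm: 2→1 (121.6 nm).

1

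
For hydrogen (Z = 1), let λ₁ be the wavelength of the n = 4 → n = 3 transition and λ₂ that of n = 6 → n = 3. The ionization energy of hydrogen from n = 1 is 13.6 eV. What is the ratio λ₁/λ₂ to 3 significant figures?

λ ∝ 1/ΔE ∝ 1/(1/n_f² − 1/n_i²), and the Z² and hc factors cancel in the ratio.
λ₁/λ₂ = (1/3² − 1/6²)/(1/3² − 1/4²) = 0.08333/0.04861 = 1.71.

1.71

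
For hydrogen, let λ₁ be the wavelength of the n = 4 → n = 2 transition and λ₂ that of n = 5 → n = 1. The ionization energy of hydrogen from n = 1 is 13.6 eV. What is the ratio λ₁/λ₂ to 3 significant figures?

5.12

λ ∝ 1/ΔE ∝ 1/(1/n_f² − 1/n_i²), and the Z² and hc factors cancel in the ratio.
λ₁/λ₂ = (1/1² − 1/5²)/(1/2² − 1/4²) = 0.9600/0.1875 = 5.12.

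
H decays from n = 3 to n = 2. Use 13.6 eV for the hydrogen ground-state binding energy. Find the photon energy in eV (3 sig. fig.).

E_3 = −13.60/9 = −1.511 eV and E_2 = −13.60/4 = −3.400 eV.
The photon energy is |E_3 − E_2| = 1.89 eV.

1.89 eV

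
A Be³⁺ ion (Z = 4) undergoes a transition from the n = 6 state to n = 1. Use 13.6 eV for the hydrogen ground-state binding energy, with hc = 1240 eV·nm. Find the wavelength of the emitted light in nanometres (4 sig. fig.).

For Z = 4 the level energies scale as Z², so the effective Rydberg energy is 13.6 × 16 = 217.6 eV.
ΔE = 217.6 × (1/1² − 1/6²) = 217.6 × 0.9722 = 211.6 eV.
λ = hc/ΔE = 1240 / 211.6 = 5.861 nm.

5.861 nm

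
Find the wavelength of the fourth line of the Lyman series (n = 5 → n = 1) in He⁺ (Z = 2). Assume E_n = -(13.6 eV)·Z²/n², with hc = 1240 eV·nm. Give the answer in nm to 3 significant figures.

The Lyman series terminates on n_f = 1; the fourth line has n_i = 1+4 = 5.
ΔE = 54.40 × (1/1² − 1/5²) = 52.22 eV.
λ = 1240 / 52.22 = 23.7 nm.

23.7 nm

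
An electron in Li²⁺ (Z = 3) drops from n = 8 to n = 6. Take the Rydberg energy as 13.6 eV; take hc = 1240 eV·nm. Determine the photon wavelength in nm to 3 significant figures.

For Z = 3 the level energies scale as Z², so the effective Rydberg energy is 13.6 × 9 = 122.4 eV.
ΔE = 122.4 × (1/6² − 1/8²) = 122.4 × 0.01215 = 1.488 eV.
λ = hc/ΔE = 1240 / 1.488 = 834 nm.

834 nm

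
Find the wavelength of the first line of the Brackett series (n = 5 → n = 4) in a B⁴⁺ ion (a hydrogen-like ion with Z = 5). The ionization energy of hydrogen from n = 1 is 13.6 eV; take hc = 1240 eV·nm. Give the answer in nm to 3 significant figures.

162 nm

The Brackett series terminates on n_f = 4; the first line has n_i = 4+1 = 5.
ΔE = 340.0 × (1/4² − 1/5²) = 7.650 eV.
λ = 1240 / 7.650 = 162 nm.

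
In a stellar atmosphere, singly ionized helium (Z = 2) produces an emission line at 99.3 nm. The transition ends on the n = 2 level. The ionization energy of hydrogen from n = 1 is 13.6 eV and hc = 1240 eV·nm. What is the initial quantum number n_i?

The photon energy is ΔE = hc/λ = 1240 / 99.3 = 12.49 eV.
With Z = 2, ΔE = 54.40 × (1/n_f² − 1/n_i²), so 1/n_f² − 1/n_i² = 0.2295.
With n_f = 2: 1/n_i² = 1/4 − 0.2295 = 0.02045, so n_i ≈ 6.99.

n_i = 7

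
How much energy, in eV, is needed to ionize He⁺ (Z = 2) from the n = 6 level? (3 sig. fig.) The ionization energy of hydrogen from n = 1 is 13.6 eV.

E_n = −13.6 Z²/n² = −54.40/n² eV for Z = 2.
E_6 = −54.40/36 = −1.51 eV, so ionization (to E = 0) requires 1.51 eV.

1.51 eV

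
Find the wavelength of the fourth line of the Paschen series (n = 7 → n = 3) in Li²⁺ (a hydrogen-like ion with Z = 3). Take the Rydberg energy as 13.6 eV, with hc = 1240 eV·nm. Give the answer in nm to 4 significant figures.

111.7 nm

The Paschen series terminates on n_f = 3; the fourth line has n_i = 3+4 = 7.
ΔE = 122.4 × (1/3² − 1/7²) = 11.10 eV.
λ = 1240 / 11.10 = 111.7 nm.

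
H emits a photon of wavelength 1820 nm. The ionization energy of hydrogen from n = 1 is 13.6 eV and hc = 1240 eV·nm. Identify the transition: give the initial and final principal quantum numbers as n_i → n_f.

n_i = 9, n_f = 4

The photon energy is ΔE = hc/λ = 1240 / 1820 = 0.6813 eV.
With Z = 1, ΔE = 13.60 × (1/n_f² − 1/n_i²), so 1/n_f² − 1/n_i² = 0.05010.
Trying n_f = 4 gives 1/n_i² = 0.01240, i.e. n_i ≈ 9; this pair matches.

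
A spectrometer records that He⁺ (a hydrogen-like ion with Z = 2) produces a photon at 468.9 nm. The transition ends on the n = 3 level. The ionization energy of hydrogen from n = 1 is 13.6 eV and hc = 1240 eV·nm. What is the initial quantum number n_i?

The photon energy is ΔE = hc/λ = 1240 / 468.9 = 2.644 eV.
With Z = 2, ΔE = 54.40 × (1/n_f² − 1/n_i²), so 1/n_f² − 1/n_i² = 0.04861.
With n_f = 3: 1/n_i² = 1/9 − 0.04861 = 0.06250, so n_i ≈ 4.00.

n_i = 4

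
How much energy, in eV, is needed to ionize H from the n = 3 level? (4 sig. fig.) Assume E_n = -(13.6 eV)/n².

E_3 = −13.60/9 = −1.511 eV, so ionization (to E = 0) requires 1.511 eV.

1.511 eV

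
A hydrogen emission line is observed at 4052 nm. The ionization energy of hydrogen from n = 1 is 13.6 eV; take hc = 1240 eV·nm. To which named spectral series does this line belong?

Brackett

ΔE = 1240/4052 = 0.3060 eV.
This matches 13.6 × (1/4² − 1/5²), so n_f = 4: the Brackett series.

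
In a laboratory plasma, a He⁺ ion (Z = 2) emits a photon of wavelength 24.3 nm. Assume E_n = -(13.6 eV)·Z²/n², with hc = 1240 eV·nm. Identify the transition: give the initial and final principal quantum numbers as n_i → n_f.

n_i = 4, n_f = 1

The photon energy is ΔE = hc/λ = 1240 / 24.3 = 51.03 eV.
With Z = 2, ΔE = 54.40 × (1/n_f² − 1/n_i²), so 1/n_f² − 1/n_i² = 0.9380.
Trying n_f = 1 gives 1/n_i² = 0.06197, i.e. n_i ≈ 4; this pair matches.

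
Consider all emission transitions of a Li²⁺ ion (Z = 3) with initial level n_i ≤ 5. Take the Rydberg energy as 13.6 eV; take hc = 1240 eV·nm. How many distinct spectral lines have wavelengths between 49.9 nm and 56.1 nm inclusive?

1

Enumerate all n_i → n_f pairs with 1 ≤ n_f < n_i ≤ 5 and compute λ = 1240 / [13.6·9·(1/n_f² − 1/n_i²)].
Lines falling in [49.9, 56.1] nm: 4→2 (54.03 nm).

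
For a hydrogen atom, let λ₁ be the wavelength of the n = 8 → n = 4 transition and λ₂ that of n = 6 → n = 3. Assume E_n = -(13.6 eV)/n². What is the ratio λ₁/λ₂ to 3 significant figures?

1.78

λ ∝ 1/ΔE ∝ 1/(1/n_f² − 1/n_i²), and the Z² and hc factors cancel in the ratio.
λ₁/λ₂ = (1/3² − 1/6²)/(1/4² − 1/8²) = 0.08333/0.04688 = 1.78.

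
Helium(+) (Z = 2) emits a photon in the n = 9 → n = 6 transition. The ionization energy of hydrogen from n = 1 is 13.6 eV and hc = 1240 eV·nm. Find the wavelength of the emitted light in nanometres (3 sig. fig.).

1480 nm

For Z = 2 the level energies scale as Z², so the effective Rydberg energy is 13.6 × 4 = 54.40 eV.
ΔE = 54.40 × (1/6² − 1/9²) = 54.40 × 0.01543 = 0.8395 eV.
λ = hc/ΔE = 1240 / 0.8395 = 1480 nm.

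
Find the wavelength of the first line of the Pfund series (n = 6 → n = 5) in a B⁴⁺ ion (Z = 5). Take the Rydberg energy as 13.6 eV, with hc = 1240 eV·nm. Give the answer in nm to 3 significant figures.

The Pfund series terminates on n_f = 5; the first line has n_i = 5+1 = 6.
ΔE = 340.0 × (1/5² − 1/6²) = 4.156 eV.
λ = 1240 / 4.156 = 298 nm.

298 nm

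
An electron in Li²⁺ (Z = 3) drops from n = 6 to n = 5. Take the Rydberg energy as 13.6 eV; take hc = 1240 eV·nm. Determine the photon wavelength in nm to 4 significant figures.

For Z = 3 the level energies scale as Z², so the effective Rydberg energy is 13.6 × 9 = 122.4 eV.
ΔE = 122.4 × (1/5² − 1/6²) = 122.4 × 0.01222 = 1.496 eV.
λ = hc/ΔE = 1240 / 1.496 = 828.9 nm.

828.9 nm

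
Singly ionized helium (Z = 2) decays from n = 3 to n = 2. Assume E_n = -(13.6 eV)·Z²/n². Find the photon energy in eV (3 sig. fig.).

The Bohr energies scale as Z², so for Z = 2: E_n = −54.40/n² eV.
E_3 = −54.40/9 = −6.044 eV and E_2 = −54.40/4 = −13.60 eV.
The photon energy is |E_3 − E_2| = 7.56 eV.

7.56 eV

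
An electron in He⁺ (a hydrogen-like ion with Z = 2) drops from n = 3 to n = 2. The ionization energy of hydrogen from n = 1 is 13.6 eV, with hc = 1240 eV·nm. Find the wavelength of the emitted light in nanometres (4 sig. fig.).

164.1 nm

For Z = 2 the level energies scale as Z², so the effective Rydberg energy is 13.6 × 4 = 54.40 eV.
ΔE = 54.40 × (1/2² − 1/3²) = 54.40 × 0.1389 = 7.556 eV.
λ = hc/ΔE = 1240 / 7.556 = 164.1 nm.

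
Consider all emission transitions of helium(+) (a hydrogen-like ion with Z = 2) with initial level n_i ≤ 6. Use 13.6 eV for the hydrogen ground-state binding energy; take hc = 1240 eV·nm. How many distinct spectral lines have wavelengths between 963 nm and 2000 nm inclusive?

2

Enumerate all n_i → n_f pairs with 1 ≤ n_f < n_i ≤ 6 and compute λ = 1240 / [13.6·4·(1/n_f² − 1/n_i²)].
Lines falling in [963, 2000] nm: 5→4 (1013 nm), 6→5 (1865 nm).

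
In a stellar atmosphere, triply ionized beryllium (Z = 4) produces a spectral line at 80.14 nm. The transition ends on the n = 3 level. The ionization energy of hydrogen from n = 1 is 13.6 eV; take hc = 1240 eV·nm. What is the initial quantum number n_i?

The photon energy is ΔE = hc/λ = 1240 / 80.14 = 15.47 eV.
With Z = 4, ΔE = 217.6 × (1/n_f² − 1/n_i²), so 1/n_f² − 1/n_i² = 0.07111.
With n_f = 3: 1/n_i² = 1/9 − 0.07111 = 0.04000, so n_i ≈ 5.00.

n_i = 5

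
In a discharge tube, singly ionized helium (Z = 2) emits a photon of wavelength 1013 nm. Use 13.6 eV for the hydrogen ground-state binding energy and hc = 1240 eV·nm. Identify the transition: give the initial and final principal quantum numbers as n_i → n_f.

The photon energy is ΔE = hc/λ = 1240 / 1013 = 1.224 eV.
With Z = 2, ΔE = 54.40 × (1/n_f² − 1/n_i²), so 1/n_f² − 1/n_i² = 0.02250.
Trying n_f = 4 gives 1/n_i² = 0.04000, i.e. n_i ≈ 5; this pair matches.

n_i = 5, n_f = 4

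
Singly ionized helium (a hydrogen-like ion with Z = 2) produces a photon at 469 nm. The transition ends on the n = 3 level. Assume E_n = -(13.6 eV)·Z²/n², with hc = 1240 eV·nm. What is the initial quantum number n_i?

The photon energy is ΔE = hc/λ = 1240 / 469 = 2.644 eV.
With Z = 2, ΔE = 54.40 × (1/n_f² − 1/n_i²), so 1/n_f² − 1/n_i² = 0.04860.
With n_f = 3: 1/n_i² = 1/9 − 0.04860 = 0.06251, so n_i ≈ 4.00.

n_i = 4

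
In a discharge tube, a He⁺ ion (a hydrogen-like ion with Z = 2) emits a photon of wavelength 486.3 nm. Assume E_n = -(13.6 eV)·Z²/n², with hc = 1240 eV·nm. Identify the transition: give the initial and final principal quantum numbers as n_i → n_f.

The photon energy is ΔE = hc/λ = 1240 / 486.3 = 2.550 eV.
With Z = 2, ΔE = 54.40 × (1/n_f² − 1/n_i²), so 1/n_f² − 1/n_i² = 0.04687.
Trying n_f = 4 gives 1/n_i² = 0.01563, i.e. n_i ≈ 8; this pair matches.

n_i = 8, n_f = 4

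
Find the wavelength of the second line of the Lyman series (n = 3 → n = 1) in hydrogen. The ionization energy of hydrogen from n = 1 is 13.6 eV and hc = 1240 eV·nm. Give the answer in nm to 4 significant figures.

The Lyman series terminates on n_f = 1; the second line has n_i = 1+2 = 3.
ΔE = 13.60 × (1/1² − 1/3²) = 12.09 eV.
λ = 1240 / 12.09 = 102.6 nm.

102.6 nm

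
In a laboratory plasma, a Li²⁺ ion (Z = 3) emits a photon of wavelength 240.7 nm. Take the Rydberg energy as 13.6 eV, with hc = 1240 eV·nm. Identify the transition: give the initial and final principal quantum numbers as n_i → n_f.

The photon energy is ΔE = hc/λ = 1240 / 240.7 = 5.152 eV.
With Z = 3, ΔE = 122.4 × (1/n_f² − 1/n_i²), so 1/n_f² − 1/n_i² = 0.04209.
Trying n_f = 4 gives 1/n_i² = 0.02041, i.e. n_i ≈ 7; this pair matches.

n_i = 7, n_f = 4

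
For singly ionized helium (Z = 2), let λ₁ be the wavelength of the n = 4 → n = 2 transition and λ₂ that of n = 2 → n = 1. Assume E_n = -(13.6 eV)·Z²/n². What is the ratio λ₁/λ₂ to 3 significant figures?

4.00

λ ∝ 1/ΔE ∝ 1/(1/n_f² − 1/n_i²), and the Z² and hc factors cancel in the ratio.
λ₁/λ₂ = (1/1² − 1/2²)/(1/2² − 1/4²) = 0.7500/0.1875 = 4.00.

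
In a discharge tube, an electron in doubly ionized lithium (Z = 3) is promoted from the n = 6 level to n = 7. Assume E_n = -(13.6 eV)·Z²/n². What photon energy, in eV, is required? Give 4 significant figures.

0.9020 eV

The Bohr energies scale as Z², so for Z = 3: E_n = −122.4/n² eV.
E_7 = −122.4/49 = −2.498 eV and E_6 = −122.4/36 = −3.400 eV.
The photon energy is |E_7 − E_6| = 0.9020 eV.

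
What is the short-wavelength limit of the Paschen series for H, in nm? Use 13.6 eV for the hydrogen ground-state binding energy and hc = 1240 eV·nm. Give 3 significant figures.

821 nm

The Paschen series has lower level n_f = 3; the series limit corresponds to n_i → ∞.
ΔE_max = 13.6 × 1 / 3² = 1.511 eV.
λ_min = 1240 / 1.511 = 821 nm.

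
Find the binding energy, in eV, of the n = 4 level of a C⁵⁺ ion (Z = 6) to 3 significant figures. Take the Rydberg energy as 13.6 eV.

E_n = −13.6 Z²/n² = −489.6/n² eV for Z = 6.
E_4 = −489.6/16 = −30.6 eV, so ionization (to E = 0) requires 30.6 eV.

30.6 eV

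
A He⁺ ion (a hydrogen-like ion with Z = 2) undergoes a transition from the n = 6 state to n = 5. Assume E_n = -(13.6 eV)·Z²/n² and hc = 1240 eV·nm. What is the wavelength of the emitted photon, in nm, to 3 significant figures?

For Z = 2 the level energies scale as Z², so the effective Rydberg energy is 13.6 × 4 = 54.40 eV.
ΔE = 54.40 × (1/5² − 1/6²) = 54.40 × 0.01222 = 0.6649 eV.
λ = hc/ΔE = 1240 / 0.6649 = 1860 nm.

1860 nm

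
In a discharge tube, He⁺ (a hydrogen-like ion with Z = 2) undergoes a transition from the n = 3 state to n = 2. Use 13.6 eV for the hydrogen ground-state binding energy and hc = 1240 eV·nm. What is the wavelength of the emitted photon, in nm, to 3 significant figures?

164 nm

For Z = 2 the level energies scale as Z², so the effective Rydberg energy is 13.6 × 4 = 54.40 eV.
ΔE = 54.40 × (1/2² − 1/3²) = 54.40 × 0.1389 = 7.556 eV.
λ = hc/ΔE = 1240 / 7.556 = 164 nm.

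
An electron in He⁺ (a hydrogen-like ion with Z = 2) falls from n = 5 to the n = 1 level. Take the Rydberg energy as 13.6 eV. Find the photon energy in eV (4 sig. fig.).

The Bohr energies scale as Z², so for Z = 2: E_n = −54.40/n² eV.
E_5 = −54.40/25 = −2.176 eV and E_1 = −54.40/1 = −54.40 eV.
The photon energy is |E_5 − E_1| = 52.22 eV.

52.22 eV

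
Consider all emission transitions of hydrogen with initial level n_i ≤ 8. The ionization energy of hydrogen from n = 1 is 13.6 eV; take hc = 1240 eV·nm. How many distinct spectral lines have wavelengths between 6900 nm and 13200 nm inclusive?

3

Enumerate all n_i → n_f pairs with 1 ≤ n_f < n_i ≤ 8 and compute λ = 1240 / [13.6·1·(1/n_f² − 1/n_i²)].
Lines falling in [6900, 13200] nm: 6→5 (7460 nm), 8→6 (7503 nm), 7→6 (12370 nm).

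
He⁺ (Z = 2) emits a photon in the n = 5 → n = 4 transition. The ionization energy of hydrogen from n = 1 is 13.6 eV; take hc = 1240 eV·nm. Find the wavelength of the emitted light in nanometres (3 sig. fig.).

1010 nm

For Z = 2 the level energies scale as Z², so the effective Rydberg energy is 13.6 × 4 = 54.40 eV.
ΔE = 54.40 × (1/4² − 1/5²) = 54.40 × 0.02250 = 1.224 eV.
λ = hc/ΔE = 1240 / 1.224 = 1010 nm.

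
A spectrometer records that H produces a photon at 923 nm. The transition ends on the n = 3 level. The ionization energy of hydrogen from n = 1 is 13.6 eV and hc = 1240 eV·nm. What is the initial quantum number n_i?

The photon energy is ΔE = hc/λ = 1240 / 923 = 1.343 eV.
With Z = 1, ΔE = 13.60 × (1/n_f² − 1/n_i²), so 1/n_f² − 1/n_i² = 0.09878.
With n_f = 3: 1/n_i² = 1/9 − 0.09878 = 0.01233, so n_i ≈ 9.01.

n_i = 9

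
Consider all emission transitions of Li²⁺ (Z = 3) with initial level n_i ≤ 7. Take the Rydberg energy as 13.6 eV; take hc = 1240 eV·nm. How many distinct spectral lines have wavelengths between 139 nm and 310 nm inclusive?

4

Enumerate all n_i → n_f pairs with 1 ≤ n_f < n_i ≤ 7 and compute λ = 1240 / [13.6·9·(1/n_f² − 1/n_i²)].
Lines falling in [139, 310] nm: 5→3 (142.5 nm), 4→3 (208.4 nm), 7→4 (240.7 nm), 6→4 (291.8 nm).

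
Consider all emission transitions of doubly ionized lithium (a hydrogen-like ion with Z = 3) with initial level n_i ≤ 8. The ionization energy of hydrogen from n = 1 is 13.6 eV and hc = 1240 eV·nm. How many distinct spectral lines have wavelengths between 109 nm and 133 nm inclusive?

Enumerate all n_i → n_f pairs with 1 ≤ n_f < n_i ≤ 8 and compute λ = 1240 / [13.6·9·(1/n_f² − 1/n_i²)].
Lines falling in [109, 133] nm: 7→3 (111.7 nm), 6→3 (121.6 nm).

2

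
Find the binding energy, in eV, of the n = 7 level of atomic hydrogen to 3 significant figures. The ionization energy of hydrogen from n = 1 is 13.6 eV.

E_7 = −13.60/49 = −0.278 eV, so ionization (to E = 0) requires 0.278 eV.

0.278 eV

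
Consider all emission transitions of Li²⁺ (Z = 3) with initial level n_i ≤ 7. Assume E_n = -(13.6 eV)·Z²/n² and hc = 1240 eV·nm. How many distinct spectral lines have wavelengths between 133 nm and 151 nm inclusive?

1

Enumerate all n_i → n_f pairs with 1 ≤ n_f < n_i ≤ 7 and compute λ = 1240 / [13.6·9·(1/n_f² − 1/n_i²)].
Lines falling in [133, 151] nm: 5→3 (142.5 nm).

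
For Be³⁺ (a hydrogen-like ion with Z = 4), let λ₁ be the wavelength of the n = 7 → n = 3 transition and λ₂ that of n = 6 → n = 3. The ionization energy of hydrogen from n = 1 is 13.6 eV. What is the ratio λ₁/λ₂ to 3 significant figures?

λ ∝ 1/ΔE ∝ 1/(1/n_f² − 1/n_i²), and the Z² and hc factors cancel in the ratio.
λ₁/λ₂ = (1/3² − 1/6²)/(1/3² − 1/7²) = 0.08333/0.09070 = 0.919.

0.919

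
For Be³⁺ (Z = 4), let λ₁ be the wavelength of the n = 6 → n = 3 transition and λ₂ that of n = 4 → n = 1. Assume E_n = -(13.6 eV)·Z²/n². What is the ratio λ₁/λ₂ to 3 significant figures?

11.3

λ ∝ 1/ΔE ∝ 1/(1/n_f² − 1/n_i²), and the Z² and hc factors cancel in the ratio.
λ₁/λ₂ = (1/1² − 1/4²)/(1/3² − 1/6²) = 0.9375/0.08333 = 11.3.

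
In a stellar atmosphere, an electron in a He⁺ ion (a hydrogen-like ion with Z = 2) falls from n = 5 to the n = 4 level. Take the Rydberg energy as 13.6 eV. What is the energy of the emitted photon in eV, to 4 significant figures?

1.224 eV

The Bohr energies scale as Z², so for Z = 2: E_n = −54.40/n² eV.
E_5 = −54.40/25 = −2.176 eV and E_4 = −54.40/16 = −3.400 eV.
The photon energy is |E_5 − E_4| = 1.224 eV.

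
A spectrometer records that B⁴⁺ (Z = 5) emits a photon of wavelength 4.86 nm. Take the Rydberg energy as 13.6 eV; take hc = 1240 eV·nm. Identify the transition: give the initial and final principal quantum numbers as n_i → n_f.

n_i = 2, n_f = 1

The photon energy is ΔE = hc/λ = 1240 / 4.86 = 255.1 eV.
With Z = 5, ΔE = 340.0 × (1/n_f² − 1/n_i²), so 1/n_f² − 1/n_i² = 0.7504.
Trying n_f = 1 gives 1/n_i² = 0.2496, i.e. n_i ≈ 2; this pair matches.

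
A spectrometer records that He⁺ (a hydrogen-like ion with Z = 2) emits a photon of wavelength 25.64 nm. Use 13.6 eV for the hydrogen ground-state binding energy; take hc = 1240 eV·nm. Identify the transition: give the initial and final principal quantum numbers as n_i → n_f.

n_i = 3, n_f = 1

The photon energy is ΔE = hc/λ = 1240 / 25.64 = 48.36 eV.
With Z = 2, ΔE = 54.40 × (1/n_f² − 1/n_i²), so 1/n_f² − 1/n_i² = 0.8890.
Trying n_f = 1 gives 1/n_i² = 0.1110, i.e. n_i ≈ 3; this pair matches.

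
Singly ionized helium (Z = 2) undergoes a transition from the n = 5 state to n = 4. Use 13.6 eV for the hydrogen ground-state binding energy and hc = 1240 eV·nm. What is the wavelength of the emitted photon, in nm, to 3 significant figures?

For Z = 2 the level energies scale as Z², so the effective Rydberg energy is 13.6 × 4 = 54.40 eV.
ΔE = 54.40 × (1/4² − 1/5²) = 54.40 × 0.02250 = 1.224 eV.
λ = hc/ΔE = 1240 / 1.224 = 1010 nm.

1010 nm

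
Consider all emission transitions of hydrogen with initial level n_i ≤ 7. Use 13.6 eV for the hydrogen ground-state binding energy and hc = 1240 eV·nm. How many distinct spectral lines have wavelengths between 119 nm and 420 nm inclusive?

Enumerate all n_i → n_f pairs with 1 ≤ n_f < n_i ≤ 7 and compute λ = 1240 / [13.6·1·(1/n_f² − 1/n_i²)].
Lines falling in [119, 420] nm: 2→1 (121.6 nm), 7→2 (397.1 nm), 6→2 (410.3 nm).

3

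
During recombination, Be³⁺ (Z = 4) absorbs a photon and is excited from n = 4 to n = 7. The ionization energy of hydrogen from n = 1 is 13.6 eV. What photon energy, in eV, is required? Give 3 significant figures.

9.16 eV

The Bohr energies scale as Z², so for Z = 4: E_n = −217.6/n² eV.
E_7 = −217.6/49 = −4.441 eV and E_4 = −217.6/16 = −13.60 eV.
The photon energy is |E_7 − E_4| = 9.16 eV.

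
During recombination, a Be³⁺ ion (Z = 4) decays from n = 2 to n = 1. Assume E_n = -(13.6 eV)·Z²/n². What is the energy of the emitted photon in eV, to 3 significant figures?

The Bohr energies scale as Z², so for Z = 4: E_n = −217.6/n² eV.
E_2 = −217.6/4 = −54.40 eV and E_1 = −217.6/1 = −217.6 eV.
The photon energy is |E_2 − E_1| = 163 eV.

163 eV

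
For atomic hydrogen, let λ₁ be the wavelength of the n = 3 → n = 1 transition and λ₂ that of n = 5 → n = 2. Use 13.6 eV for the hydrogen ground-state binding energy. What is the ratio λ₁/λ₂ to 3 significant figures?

λ ∝ 1/ΔE ∝ 1/(1/n_f² − 1/n_i²), and the Z² and hc factors cancel in the ratio.
λ₁/λ₂ = (1/2² − 1/5²)/(1/1² − 1/3²) = 0.2100/0.8889 = 0.236.

0.236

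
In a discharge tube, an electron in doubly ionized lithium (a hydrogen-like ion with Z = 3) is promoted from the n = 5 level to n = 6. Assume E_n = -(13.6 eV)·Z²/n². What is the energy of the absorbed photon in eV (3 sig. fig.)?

1.50 eV

The Bohr energies scale as Z², so for Z = 3: E_n = −122.4/n² eV.
E_6 = −122.4/36 = −3.400 eV and E_5 = −122.4/25 = −4.896 eV.
The photon energy is |E_6 − E_5| = 1.50 eV.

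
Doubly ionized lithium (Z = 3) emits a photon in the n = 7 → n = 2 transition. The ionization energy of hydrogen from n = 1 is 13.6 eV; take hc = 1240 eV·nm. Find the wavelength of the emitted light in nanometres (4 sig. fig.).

44.12 nm

For Z = 3 the level energies scale as Z², so the effective Rydberg energy is 13.6 × 9 = 122.4 eV.
ΔE = 122.4 × (1/2² − 1/7²) = 122.4 × 0.2296 = 28.10 eV.
λ = hc/ΔE = 1240 / 28.10 = 44.12 nm.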